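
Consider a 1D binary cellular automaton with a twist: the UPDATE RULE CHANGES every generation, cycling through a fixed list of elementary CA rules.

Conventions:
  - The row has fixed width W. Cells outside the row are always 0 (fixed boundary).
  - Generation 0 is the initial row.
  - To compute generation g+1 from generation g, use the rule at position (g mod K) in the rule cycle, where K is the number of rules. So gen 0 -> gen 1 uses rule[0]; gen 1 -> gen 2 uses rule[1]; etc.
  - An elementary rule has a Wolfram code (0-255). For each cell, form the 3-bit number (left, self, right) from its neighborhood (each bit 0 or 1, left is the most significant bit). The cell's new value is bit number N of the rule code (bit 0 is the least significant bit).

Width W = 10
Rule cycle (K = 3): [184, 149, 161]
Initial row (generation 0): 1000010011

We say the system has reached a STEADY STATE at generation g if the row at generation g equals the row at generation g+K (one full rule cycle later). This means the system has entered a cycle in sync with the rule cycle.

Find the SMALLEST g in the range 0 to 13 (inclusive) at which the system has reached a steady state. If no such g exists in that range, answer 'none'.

Answer: 4

Derivation:
Gen 0: 1000010011
Gen 1 (rule 184): 0100001010
Gen 2 (rule 149): 0111101011
Gen 3 (rule 161): 0011010100
Gen 4 (rule 184): 0010101010
Gen 5 (rule 149): 1010101011
Gen 6 (rule 161): 0101010100
Gen 7 (rule 184): 0010101010
Gen 8 (rule 149): 1010101011
Gen 9 (rule 161): 0101010100
Gen 10 (rule 184): 0010101010
Gen 11 (rule 149): 1010101011
Gen 12 (rule 161): 0101010100
Gen 13 (rule 184): 0010101010
Gen 14 (rule 149): 1010101011
Gen 15 (rule 161): 0101010100
Gen 16 (rule 184): 0010101010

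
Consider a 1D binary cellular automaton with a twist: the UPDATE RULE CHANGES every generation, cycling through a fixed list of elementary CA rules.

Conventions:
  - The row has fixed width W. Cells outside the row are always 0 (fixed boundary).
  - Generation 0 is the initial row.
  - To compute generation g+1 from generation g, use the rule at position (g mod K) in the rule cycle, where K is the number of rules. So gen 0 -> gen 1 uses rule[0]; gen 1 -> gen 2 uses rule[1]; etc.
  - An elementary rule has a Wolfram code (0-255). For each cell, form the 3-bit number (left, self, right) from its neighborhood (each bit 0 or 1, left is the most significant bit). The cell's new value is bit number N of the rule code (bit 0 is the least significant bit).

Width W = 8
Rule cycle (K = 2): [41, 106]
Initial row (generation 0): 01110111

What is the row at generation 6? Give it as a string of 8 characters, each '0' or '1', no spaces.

Answer: 00010000

Derivation:
Gen 0: 01110111
Gen 1 (rule 41): 01001100
Gen 2 (rule 106): 10011100
Gen 3 (rule 41): 00010001
Gen 4 (rule 106): 00100010
Gen 5 (rule 41): 10001000
Gen 6 (rule 106): 00010000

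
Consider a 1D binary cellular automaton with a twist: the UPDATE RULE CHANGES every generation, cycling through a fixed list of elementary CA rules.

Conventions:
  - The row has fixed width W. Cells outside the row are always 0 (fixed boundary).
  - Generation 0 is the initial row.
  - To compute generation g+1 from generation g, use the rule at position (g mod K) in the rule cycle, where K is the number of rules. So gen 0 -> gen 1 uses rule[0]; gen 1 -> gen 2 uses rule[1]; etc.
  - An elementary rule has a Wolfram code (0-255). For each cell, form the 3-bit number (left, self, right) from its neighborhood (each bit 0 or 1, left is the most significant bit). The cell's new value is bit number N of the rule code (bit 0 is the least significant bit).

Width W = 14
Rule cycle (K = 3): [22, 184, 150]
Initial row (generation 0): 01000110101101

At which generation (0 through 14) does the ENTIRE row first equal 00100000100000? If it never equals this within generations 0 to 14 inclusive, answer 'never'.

Answer: 13

Derivation:
Gen 0: 01000110101101
Gen 1 (rule 22): 11101000100001
Gen 2 (rule 184): 11010100010000
Gen 3 (rule 150): 00010110111000
Gen 4 (rule 22): 00110000000100
Gen 5 (rule 184): 00101000000010
Gen 6 (rule 150): 01101100000111
Gen 7 (rule 22): 10000010001000
Gen 8 (rule 184): 01000001000100
Gen 9 (rule 150): 11100011101110
Gen 10 (rule 22): 00010100000001
Gen 11 (rule 184): 00001010000000
Gen 12 (rule 150): 00011011000000
Gen 13 (rule 22): 00100000100000
Gen 14 (rule 184): 00010000010000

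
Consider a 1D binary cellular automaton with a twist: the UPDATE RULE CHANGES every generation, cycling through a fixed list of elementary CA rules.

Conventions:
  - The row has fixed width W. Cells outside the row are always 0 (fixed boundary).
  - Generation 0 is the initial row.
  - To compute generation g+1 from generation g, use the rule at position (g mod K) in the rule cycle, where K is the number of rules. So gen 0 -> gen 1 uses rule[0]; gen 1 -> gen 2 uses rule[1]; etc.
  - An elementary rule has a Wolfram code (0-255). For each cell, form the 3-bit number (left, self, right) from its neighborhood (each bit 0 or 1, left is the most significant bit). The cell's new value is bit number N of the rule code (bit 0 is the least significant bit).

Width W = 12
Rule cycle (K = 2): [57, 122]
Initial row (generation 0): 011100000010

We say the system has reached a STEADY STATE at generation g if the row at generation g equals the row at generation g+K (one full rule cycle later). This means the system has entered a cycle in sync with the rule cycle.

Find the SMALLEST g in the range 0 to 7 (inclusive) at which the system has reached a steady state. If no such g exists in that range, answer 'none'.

Answer: none

Derivation:
Gen 0: 011100000010
Gen 1 (rule 57): 010011111001
Gen 2 (rule 122): 101110001110
Gen 3 (rule 57): 011001101001
Gen 4 (rule 122): 111111110110
Gen 5 (rule 57): 100000001101
Gen 6 (rule 122): 010000011110
Gen 7 (rule 57): 001111010001
Gen 8 (rule 122): 011001101010
Gen 9 (rule 57): 010101010101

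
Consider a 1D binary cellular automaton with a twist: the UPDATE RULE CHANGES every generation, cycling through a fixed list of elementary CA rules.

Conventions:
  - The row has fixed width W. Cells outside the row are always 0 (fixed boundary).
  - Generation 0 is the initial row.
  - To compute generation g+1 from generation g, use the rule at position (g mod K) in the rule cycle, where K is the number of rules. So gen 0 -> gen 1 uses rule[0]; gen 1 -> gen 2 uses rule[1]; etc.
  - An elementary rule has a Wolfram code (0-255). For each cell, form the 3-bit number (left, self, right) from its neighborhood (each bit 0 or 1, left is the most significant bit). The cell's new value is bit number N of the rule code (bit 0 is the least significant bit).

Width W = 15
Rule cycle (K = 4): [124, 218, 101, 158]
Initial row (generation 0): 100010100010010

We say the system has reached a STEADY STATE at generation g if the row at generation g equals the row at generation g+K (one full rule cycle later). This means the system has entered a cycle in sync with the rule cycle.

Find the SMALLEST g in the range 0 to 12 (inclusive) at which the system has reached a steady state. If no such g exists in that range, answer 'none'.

Gen 0: 100010100010010
Gen 1 (rule 124): 110011110011011
Gen 2 (rule 218): 111111111111011
Gen 3 (rule 101): 000000000001101
Gen 4 (rule 158): 000000000011001
Gen 5 (rule 124): 000000000011101
Gen 6 (rule 218): 000000000111100
Gen 7 (rule 101): 111111110000101
Gen 8 (rule 158): 111111101001101
Gen 9 (rule 124): 100000111101111
Gen 10 (rule 218): 010001111101111
Gen 11 (rule 101): 010100000110001
Gen 12 (rule 158): 110110001101011
Gen 13 (rule 124): 111111001111111
Gen 14 (rule 218): 111111111111111
Gen 15 (rule 101): 000000000000001
Gen 16 (rule 158): 000000000000011

Answer: none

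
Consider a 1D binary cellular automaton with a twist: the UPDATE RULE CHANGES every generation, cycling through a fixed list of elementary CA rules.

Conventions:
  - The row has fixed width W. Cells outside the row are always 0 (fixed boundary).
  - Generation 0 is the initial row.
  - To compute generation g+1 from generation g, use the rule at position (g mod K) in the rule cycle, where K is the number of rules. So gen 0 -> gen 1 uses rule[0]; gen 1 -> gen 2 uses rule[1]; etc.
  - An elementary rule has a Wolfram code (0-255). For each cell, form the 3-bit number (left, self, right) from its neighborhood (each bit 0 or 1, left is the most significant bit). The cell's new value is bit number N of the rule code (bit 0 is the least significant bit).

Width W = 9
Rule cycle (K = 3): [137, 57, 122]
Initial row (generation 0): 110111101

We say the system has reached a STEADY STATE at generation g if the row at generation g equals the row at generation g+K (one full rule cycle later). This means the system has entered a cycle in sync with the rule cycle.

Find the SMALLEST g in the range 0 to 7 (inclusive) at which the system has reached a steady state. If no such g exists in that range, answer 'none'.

Answer: none

Derivation:
Gen 0: 110111101
Gen 1 (rule 137): 100111000
Gen 2 (rule 57): 010100111
Gen 3 (rule 122): 101011101
Gen 4 (rule 137): 000011000
Gen 5 (rule 57): 111010111
Gen 6 (rule 122): 101101101
Gen 7 (rule 137): 001001000
Gen 8 (rule 57): 100100111
Gen 9 (rule 122): 011011101
Gen 10 (rule 137): 010011000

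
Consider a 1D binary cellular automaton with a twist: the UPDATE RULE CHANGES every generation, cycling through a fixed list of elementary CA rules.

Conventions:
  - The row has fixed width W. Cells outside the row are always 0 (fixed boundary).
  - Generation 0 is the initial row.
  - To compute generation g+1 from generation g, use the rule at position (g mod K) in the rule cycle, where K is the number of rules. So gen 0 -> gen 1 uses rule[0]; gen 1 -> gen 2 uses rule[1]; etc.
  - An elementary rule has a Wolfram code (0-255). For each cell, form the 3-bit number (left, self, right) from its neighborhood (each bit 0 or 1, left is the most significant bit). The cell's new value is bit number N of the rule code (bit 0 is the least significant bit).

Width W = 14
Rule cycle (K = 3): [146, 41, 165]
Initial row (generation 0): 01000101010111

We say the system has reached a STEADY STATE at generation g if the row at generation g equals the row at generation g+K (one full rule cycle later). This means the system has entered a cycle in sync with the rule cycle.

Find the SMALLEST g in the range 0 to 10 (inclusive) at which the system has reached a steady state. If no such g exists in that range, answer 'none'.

Gen 0: 01000101010111
Gen 1 (rule 146): 10101000000010
Gen 2 (rule 41): 01010011111000
Gen 3 (rule 165): 01110001110011
Gen 4 (rule 146): 10101010101100
Gen 5 (rule 41): 01010101011001
Gen 6 (rule 165): 01111111100001
Gen 7 (rule 146): 10111111010010
Gen 8 (rule 41): 01100000100000
Gen 9 (rule 165): 00001110101111
Gen 10 (rule 146): 00010100000110
Gen 11 (rule 41): 11001001110100
Gen 12 (rule 165): 00001000101101
Gen 13 (rule 146): 00010101000000

Answer: none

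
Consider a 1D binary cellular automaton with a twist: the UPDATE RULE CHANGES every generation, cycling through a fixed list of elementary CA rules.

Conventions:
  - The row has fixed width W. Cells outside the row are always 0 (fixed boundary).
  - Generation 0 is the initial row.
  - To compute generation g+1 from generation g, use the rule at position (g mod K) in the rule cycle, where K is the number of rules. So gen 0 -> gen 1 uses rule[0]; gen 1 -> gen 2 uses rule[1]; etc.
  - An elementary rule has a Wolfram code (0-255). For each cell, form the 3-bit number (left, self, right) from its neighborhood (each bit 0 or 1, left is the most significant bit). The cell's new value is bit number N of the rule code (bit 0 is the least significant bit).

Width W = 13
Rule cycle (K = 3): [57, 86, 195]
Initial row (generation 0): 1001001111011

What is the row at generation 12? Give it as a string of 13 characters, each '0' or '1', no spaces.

Gen 0: 1001001111011
Gen 1 (rule 57): 0100101000110
Gen 2 (rule 86): 1111101101011
Gen 3 (rule 195): 0111100100001
Gen 4 (rule 57): 0100010011100
Gen 5 (rule 86): 1110111100110
Gen 6 (rule 195): 0110011101010
Gen 7 (rule 57): 0101010010101
Gen 8 (rule 86): 1101011110101
Gen 9 (rule 195): 0100001110000
Gen 10 (rule 57): 0011101001111
Gen 11 (rule 86): 0100101110001
Gen 12 (rule 195): 1001000110110

Answer: 1001000110110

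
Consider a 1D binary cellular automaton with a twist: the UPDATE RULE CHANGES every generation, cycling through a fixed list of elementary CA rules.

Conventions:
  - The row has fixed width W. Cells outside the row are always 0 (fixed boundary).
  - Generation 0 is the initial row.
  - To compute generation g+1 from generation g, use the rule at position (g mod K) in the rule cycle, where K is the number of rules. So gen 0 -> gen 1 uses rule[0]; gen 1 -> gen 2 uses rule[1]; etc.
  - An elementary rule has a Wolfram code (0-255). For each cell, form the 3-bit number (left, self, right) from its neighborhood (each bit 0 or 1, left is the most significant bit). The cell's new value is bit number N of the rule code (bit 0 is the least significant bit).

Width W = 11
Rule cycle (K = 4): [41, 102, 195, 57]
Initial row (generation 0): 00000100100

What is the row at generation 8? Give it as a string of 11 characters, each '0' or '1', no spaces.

Answer: 10010100110

Derivation:
Gen 0: 00000100100
Gen 1 (rule 41): 11110000001
Gen 2 (rule 102): 00010000011
Gen 3 (rule 195): 11100111101
Gen 4 (rule 57): 10010100010
Gen 5 (rule 41): 00001001000
Gen 6 (rule 102): 00011011000
Gen 7 (rule 195): 11101001011
Gen 8 (rule 57): 10010100110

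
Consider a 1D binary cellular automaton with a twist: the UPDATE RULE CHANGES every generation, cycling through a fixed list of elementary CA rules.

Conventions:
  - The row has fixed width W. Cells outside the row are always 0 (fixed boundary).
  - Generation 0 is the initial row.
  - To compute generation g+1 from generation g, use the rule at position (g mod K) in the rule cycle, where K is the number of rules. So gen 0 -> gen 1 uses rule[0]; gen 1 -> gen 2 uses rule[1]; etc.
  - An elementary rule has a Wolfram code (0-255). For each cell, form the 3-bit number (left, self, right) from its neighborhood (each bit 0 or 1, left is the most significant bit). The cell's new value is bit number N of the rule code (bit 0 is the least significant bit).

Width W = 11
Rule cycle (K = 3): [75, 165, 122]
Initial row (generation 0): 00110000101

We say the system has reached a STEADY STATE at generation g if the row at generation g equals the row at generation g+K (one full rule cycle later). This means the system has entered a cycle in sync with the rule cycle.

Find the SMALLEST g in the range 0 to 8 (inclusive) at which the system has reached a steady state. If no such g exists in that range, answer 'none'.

Gen 0: 00110000101
Gen 1 (rule 75): 11110111000
Gen 2 (rule 165): 01101010011
Gen 3 (rule 122): 11110101111
Gen 4 (rule 75): 10010001001
Gen 5 (rule 165): 10010101001
Gen 6 (rule 122): 01101010110
Gen 7 (rule 75): 11100000110
Gen 8 (rule 165): 01001110000
Gen 9 (rule 122): 10111011000
Gen 10 (rule 75): 00101011011
Gen 11 (rule 165): 10111100100

Answer: none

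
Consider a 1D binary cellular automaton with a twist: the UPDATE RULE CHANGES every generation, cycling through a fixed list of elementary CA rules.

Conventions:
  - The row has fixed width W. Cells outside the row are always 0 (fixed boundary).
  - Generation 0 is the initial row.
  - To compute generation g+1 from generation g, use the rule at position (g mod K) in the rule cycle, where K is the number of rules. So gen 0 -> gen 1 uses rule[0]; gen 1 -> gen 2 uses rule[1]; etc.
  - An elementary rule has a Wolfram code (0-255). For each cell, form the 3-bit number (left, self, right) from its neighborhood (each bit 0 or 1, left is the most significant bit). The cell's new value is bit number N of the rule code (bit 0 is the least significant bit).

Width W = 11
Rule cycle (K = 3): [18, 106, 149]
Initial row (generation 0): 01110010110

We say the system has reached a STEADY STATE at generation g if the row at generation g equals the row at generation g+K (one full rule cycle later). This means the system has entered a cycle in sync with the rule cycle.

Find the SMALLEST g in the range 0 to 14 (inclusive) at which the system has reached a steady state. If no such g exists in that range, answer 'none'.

Gen 0: 01110010110
Gen 1 (rule 18): 10001100001
Gen 2 (rule 106): 00011100010
Gen 3 (rule 149): 11001011011
Gen 4 (rule 18): 00110000000
Gen 5 (rule 106): 01110000000
Gen 6 (rule 149): 00101111111
Gen 7 (rule 18): 01000000000
Gen 8 (rule 106): 10000000000
Gen 9 (rule 149): 11111111111
Gen 10 (rule 18): 00000000000
Gen 11 (rule 106): 00000000000
Gen 12 (rule 149): 11111111111
Gen 13 (rule 18): 00000000000
Gen 14 (rule 106): 00000000000
Gen 15 (rule 149): 11111111111
Gen 16 (rule 18): 00000000000
Gen 17 (rule 106): 00000000000

Answer: 9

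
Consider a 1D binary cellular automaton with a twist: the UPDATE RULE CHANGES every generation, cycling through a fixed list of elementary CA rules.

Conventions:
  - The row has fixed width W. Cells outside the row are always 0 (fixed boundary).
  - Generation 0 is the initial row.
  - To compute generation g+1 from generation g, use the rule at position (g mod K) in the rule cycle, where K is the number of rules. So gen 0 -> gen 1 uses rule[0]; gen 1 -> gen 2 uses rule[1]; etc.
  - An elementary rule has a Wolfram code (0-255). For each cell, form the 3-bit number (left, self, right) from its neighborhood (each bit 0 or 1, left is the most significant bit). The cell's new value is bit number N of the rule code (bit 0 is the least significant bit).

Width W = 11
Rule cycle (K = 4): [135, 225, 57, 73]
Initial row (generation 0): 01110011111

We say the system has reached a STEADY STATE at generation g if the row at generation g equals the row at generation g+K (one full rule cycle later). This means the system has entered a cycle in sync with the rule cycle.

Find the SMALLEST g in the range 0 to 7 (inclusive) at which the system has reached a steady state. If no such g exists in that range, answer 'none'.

Gen 0: 01110011111
Gen 1 (rule 135): 10100101110
Gen 2 (rule 225): 01000010110
Gen 3 (rule 57): 00111001101
Gen 4 (rule 73): 10101001100
Gen 5 (rule 135): 10101010001
Gen 6 (rule 225): 01010100100
Gen 7 (rule 57): 00101010011
Gen 8 (rule 73): 10000000011
Gen 9 (rule 135): 10111111100
Gen 10 (rule 225): 01011111101
Gen 11 (rule 57): 00110000010

Answer: none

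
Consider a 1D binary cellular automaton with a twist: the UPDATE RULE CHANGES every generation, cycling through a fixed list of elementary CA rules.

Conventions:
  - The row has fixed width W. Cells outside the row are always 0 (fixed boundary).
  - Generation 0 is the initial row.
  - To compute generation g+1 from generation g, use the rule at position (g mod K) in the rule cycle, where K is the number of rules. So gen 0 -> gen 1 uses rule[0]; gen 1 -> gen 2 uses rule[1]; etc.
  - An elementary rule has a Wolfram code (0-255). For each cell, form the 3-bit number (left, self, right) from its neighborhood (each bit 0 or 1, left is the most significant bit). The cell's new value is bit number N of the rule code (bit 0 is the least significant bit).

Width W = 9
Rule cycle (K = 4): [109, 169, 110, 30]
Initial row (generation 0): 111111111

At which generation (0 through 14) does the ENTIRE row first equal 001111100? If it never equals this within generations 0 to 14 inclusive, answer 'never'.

Answer: 2

Derivation:
Gen 0: 111111111
Gen 1 (rule 109): 100000001
Gen 2 (rule 169): 001111100
Gen 3 (rule 110): 011000100
Gen 4 (rule 30): 110101110
Gen 5 (rule 109): 111111010
Gen 6 (rule 169): 111110100
Gen 7 (rule 110): 100011100
Gen 8 (rule 30): 110110010
Gen 9 (rule 109): 111110010
Gen 10 (rule 169): 111100000
Gen 11 (rule 110): 100100000
Gen 12 (rule 30): 111110000
Gen 13 (rule 109): 100010111
Gen 14 (rule 169): 001001110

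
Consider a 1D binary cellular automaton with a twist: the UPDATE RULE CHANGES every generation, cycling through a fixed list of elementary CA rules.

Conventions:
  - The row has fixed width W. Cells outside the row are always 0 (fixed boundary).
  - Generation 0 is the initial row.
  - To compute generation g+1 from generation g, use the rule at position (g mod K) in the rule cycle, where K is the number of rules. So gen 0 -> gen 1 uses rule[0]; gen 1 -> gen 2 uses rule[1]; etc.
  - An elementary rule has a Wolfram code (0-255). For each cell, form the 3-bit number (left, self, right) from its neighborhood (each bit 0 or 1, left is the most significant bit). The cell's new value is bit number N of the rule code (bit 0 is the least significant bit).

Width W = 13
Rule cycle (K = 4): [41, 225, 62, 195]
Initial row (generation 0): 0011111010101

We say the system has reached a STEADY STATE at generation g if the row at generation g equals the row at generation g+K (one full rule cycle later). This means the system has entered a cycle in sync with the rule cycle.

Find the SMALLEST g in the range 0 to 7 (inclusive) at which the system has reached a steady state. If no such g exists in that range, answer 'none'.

Answer: none

Derivation:
Gen 0: 0011111010101
Gen 1 (rule 41): 1010000101010
Gen 2 (rule 225): 0100110010100
Gen 3 (rule 62): 1111101111110
Gen 4 (rule 195): 0111100111110
Gen 5 (rule 41): 0100000100000
Gen 6 (rule 225): 0001110001111
Gen 7 (rule 62): 0011001011000
Gen 8 (rule 195): 1101010001011
Gen 9 (rule 41): 1010100100110
Gen 10 (rule 225): 0101000000010
Gen 11 (rule 62): 1111100000111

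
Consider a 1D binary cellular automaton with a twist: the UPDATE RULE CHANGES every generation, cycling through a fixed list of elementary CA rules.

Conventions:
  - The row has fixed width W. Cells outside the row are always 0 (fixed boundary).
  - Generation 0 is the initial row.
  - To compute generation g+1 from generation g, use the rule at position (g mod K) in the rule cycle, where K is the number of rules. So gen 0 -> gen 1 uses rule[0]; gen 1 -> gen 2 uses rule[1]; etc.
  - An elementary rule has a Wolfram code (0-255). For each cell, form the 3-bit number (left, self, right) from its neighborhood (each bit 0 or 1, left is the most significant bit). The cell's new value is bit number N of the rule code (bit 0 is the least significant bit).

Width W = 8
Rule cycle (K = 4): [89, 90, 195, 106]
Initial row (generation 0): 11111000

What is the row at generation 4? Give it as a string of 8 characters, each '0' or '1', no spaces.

Gen 0: 11111000
Gen 1 (rule 89): 10001111
Gen 2 (rule 90): 01011001
Gen 3 (rule 195): 10001010
Gen 4 (rule 106): 00010100

Answer: 00010100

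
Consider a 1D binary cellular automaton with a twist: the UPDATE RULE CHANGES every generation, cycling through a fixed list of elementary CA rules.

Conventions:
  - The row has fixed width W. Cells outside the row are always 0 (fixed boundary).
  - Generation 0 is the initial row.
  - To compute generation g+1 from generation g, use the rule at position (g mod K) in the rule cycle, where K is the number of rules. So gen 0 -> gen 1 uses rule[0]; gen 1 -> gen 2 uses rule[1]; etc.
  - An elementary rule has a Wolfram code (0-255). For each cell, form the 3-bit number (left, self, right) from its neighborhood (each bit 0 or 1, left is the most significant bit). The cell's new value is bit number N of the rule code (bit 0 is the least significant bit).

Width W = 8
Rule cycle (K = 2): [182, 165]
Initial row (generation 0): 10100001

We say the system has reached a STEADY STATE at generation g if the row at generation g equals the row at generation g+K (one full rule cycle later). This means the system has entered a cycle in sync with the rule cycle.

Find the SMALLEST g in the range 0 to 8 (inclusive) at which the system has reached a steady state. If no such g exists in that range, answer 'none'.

Answer: none

Derivation:
Gen 0: 10100001
Gen 1 (rule 182): 11110011
Gen 2 (rule 165): 01100000
Gen 3 (rule 182): 10010000
Gen 4 (rule 165): 10010111
Gen 5 (rule 182): 11111010
Gen 6 (rule 165): 01110110
Gen 7 (rule 182): 10101001
Gen 8 (rule 165): 11111001
Gen 9 (rule 182): 01110111
Gen 10 (rule 165): 00101010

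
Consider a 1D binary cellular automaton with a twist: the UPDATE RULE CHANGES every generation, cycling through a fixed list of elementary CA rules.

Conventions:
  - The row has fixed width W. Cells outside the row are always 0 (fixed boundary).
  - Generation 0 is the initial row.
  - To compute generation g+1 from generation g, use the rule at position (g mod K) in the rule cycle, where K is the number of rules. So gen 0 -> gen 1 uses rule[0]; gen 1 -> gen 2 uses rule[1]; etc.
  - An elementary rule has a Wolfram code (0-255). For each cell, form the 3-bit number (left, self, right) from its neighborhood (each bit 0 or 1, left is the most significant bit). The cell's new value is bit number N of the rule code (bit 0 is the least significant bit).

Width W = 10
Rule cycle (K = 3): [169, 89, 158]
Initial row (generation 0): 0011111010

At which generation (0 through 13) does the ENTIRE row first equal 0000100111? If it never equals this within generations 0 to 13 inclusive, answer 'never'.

Answer: 11

Derivation:
Gen 0: 0011111010
Gen 1 (rule 169): 1011110100
Gen 2 (rule 89): 0010010011
Gen 3 (rule 158): 0111111110
Gen 4 (rule 169): 0111111100
Gen 5 (rule 89): 0100000111
Gen 6 (rule 158): 1110001110
Gen 7 (rule 169): 1100101100
Gen 8 (rule 89): 1110001111
Gen 9 (rule 158): 1101011110
Gen 10 (rule 169): 1010111100
Gen 11 (rule 89): 0000100111
Gen 12 (rule 158): 0001111110
Gen 13 (rule 169): 1101111100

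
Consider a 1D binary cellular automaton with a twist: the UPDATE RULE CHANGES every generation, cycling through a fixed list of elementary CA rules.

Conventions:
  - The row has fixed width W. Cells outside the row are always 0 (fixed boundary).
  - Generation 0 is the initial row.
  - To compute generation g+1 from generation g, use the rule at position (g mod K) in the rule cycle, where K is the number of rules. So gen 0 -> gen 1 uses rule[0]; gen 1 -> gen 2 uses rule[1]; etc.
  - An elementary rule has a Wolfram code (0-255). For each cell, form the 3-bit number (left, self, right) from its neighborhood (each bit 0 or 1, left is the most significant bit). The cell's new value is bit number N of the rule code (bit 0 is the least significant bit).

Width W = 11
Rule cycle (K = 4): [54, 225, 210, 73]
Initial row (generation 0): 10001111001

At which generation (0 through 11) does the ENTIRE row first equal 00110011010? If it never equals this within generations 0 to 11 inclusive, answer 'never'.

Gen 0: 10001111001
Gen 1 (rule 54): 11010000111
Gen 2 (rule 225): 01100110011
Gen 3 (rule 210): 10111011101
Gen 4 (rule 73): 00101010100
Gen 5 (rule 54): 01111111110
Gen 6 (rule 225): 00111111110
Gen 7 (rule 210): 01011111111
Gen 8 (rule 73): 00010000001
Gen 9 (rule 54): 00111000011
Gen 10 (rule 225): 10011011001
Gen 11 (rule 210): 01101001110

Answer: never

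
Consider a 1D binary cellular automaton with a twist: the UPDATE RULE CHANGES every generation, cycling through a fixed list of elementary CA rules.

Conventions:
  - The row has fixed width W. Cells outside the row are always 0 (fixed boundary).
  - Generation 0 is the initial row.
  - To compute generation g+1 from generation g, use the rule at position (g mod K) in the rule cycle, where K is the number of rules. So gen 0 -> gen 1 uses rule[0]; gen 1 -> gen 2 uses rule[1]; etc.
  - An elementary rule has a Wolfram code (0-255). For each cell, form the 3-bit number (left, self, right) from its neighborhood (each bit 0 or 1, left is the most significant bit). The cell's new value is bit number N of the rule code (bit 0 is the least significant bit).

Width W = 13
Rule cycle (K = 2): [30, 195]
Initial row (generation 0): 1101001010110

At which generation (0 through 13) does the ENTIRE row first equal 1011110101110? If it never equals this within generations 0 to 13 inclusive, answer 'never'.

Gen 0: 1101001010110
Gen 1 (rule 30): 1001111010101
Gen 2 (rule 195): 0010111000000
Gen 3 (rule 30): 0110100100000
Gen 4 (rule 195): 1010001001111
Gen 5 (rule 30): 1011011111000
Gen 6 (rule 195): 0001001111011
Gen 7 (rule 30): 0011111000010
Gen 8 (rule 195): 1101111011100
Gen 9 (rule 30): 1001000010010
Gen 10 (rule 195): 0010011100100
Gen 11 (rule 30): 0111110011110
Gen 12 (rule 195): 1011110101110
Gen 13 (rule 30): 1010000101001

Answer: 12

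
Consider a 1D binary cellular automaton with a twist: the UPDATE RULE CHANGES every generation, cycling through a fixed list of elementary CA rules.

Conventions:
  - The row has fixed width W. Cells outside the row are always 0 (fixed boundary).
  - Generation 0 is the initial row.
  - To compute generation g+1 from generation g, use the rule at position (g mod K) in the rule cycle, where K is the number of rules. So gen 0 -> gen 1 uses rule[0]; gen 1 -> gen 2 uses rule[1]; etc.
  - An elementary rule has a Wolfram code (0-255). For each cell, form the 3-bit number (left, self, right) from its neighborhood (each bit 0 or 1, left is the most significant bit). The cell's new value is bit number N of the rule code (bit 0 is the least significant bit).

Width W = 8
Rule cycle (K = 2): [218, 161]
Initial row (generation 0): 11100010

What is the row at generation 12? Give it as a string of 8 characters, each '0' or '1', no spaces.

Answer: 01111100

Derivation:
Gen 0: 11100010
Gen 1 (rule 218): 11110101
Gen 2 (rule 161): 01101010
Gen 3 (rule 218): 11100001
Gen 4 (rule 161): 01001100
Gen 5 (rule 218): 10111110
Gen 6 (rule 161): 01011100
Gen 7 (rule 218): 10011110
Gen 8 (rule 161): 00001100
Gen 9 (rule 218): 00011110
Gen 10 (rule 161): 11001100
Gen 11 (rule 218): 11111110
Gen 12 (rule 161): 01111100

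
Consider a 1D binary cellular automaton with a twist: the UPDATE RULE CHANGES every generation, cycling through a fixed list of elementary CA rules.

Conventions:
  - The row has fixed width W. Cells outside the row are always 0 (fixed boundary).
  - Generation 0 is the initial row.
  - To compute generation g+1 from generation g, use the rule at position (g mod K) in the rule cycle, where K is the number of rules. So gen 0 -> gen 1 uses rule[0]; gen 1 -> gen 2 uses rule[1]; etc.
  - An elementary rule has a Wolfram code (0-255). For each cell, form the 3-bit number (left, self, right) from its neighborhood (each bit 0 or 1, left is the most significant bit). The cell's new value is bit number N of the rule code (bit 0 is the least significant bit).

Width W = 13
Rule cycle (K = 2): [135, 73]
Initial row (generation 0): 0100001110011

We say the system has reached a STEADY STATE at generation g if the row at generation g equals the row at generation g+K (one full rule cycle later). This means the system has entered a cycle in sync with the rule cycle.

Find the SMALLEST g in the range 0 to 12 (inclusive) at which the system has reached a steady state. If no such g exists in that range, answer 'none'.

Gen 0: 0100001110011
Gen 1 (rule 135): 1101110100100
Gen 2 (rule 73): 1101010000001
Gen 3 (rule 135): 0001010111111
Gen 4 (rule 73): 1100000100001
Gen 5 (rule 135): 0001111101111
Gen 6 (rule 73): 1101000101001
Gen 7 (rule 135): 0001011101011
Gen 8 (rule 73): 1100010100011
Gen 9 (rule 135): 0001110101100
Gen 10 (rule 73): 1101010001101
Gen 11 (rule 135): 0001010110001
Gen 12 (rule 73): 1100000110100
Gen 13 (rule 135): 0001111000101
Gen 14 (rule 73): 1101001010000

Answer: none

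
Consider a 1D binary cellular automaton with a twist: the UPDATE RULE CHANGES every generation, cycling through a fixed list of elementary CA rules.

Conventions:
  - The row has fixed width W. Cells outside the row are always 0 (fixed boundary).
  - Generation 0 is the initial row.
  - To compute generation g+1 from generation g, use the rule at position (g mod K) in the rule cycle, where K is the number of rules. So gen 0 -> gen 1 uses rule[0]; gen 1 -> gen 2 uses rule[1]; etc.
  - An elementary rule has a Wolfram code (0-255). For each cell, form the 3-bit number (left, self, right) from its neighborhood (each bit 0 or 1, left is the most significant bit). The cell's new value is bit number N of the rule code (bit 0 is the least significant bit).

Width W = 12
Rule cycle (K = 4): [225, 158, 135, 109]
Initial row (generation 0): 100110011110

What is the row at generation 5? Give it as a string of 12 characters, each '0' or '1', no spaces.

Answer: 010111010000

Derivation:
Gen 0: 100110011110
Gen 1 (rule 225): 000010001110
Gen 2 (rule 158): 000111011101
Gen 3 (rule 135): 111010001001
Gen 4 (rule 109): 101110101001
Gen 5 (rule 225): 010111010000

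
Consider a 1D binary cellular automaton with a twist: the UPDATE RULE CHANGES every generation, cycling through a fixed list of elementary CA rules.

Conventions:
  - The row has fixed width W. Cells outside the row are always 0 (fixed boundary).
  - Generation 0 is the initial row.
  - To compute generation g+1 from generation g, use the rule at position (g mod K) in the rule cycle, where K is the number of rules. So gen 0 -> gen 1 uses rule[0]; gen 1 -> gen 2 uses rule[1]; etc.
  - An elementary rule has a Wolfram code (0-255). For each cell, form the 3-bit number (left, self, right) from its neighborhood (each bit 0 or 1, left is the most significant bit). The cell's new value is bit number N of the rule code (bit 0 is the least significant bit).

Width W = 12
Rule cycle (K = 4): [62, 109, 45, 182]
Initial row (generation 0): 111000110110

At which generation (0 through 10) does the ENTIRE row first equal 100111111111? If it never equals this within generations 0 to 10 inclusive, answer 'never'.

Gen 0: 111000110110
Gen 1 (rule 62): 100101101101
Gen 2 (rule 109): 100111111111
Gen 3 (rule 45): 100100000000
Gen 4 (rule 182): 111110000000
Gen 5 (rule 62): 100001000000
Gen 6 (rule 109): 101101011111
Gen 7 (rule 45): 111011110000
Gen 8 (rule 182): 010101101000
Gen 9 (rule 62): 111111011100
Gen 10 (rule 109): 100001110101

Answer: 2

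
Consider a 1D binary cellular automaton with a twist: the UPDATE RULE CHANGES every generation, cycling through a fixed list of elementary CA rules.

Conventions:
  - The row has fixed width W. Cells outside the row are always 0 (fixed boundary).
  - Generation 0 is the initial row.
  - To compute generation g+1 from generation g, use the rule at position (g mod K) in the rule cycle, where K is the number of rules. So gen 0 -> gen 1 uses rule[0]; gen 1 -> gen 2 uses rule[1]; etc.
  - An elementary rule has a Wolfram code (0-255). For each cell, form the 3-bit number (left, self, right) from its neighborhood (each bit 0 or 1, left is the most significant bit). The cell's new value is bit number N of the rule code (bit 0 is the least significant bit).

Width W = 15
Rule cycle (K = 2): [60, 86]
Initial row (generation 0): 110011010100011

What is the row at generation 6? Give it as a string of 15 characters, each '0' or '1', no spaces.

Answer: 000011010111110

Derivation:
Gen 0: 110011010100011
Gen 1 (rule 60): 101010111110010
Gen 2 (rule 86): 101010000011111
Gen 3 (rule 60): 111111000010000
Gen 4 (rule 86): 000001100111000
Gen 5 (rule 60): 000001010100100
Gen 6 (rule 86): 000011010111110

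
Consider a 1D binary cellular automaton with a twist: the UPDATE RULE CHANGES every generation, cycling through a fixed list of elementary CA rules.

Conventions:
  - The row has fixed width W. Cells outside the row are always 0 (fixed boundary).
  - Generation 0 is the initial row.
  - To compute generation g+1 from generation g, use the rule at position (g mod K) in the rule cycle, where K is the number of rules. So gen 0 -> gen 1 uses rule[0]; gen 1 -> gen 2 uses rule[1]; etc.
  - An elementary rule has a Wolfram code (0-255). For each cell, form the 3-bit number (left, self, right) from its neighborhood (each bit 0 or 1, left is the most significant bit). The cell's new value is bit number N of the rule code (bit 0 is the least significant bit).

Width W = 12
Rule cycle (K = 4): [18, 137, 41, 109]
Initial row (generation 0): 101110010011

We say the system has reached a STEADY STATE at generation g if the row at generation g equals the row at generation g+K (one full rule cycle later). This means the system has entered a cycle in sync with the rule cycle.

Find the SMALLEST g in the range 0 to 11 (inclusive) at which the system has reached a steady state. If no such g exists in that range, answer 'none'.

Answer: 5

Derivation:
Gen 0: 101110010011
Gen 1 (rule 18): 000001101100
Gen 2 (rule 137): 111101001001
Gen 3 (rule 41): 100010000000
Gen 4 (rule 109): 101010111111
Gen 5 (rule 18): 000000000000
Gen 6 (rule 137): 111111111111
Gen 7 (rule 41): 100000000000
Gen 8 (rule 109): 101111111111
Gen 9 (rule 18): 000000000000
Gen 10 (rule 137): 111111111111
Gen 11 (rule 41): 100000000000
Gen 12 (rule 109): 101111111111
Gen 13 (rule 18): 000000000000
Gen 14 (rule 137): 111111111111
Gen 15 (rule 41): 100000000000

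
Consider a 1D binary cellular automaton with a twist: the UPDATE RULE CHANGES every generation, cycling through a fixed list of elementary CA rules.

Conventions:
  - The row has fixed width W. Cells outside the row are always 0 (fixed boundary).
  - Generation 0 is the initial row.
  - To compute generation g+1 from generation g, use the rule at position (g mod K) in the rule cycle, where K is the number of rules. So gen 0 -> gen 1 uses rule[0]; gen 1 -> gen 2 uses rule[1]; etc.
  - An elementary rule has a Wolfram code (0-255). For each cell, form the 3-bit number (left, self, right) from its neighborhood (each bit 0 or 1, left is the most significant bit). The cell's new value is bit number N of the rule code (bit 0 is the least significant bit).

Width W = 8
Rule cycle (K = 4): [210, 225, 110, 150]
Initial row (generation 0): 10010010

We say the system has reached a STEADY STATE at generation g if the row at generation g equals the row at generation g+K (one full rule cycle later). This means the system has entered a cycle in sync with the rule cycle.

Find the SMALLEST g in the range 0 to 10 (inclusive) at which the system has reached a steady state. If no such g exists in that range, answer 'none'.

Answer: 7

Derivation:
Gen 0: 10010010
Gen 1 (rule 210): 01101101
Gen 2 (rule 225): 00110110
Gen 3 (rule 110): 01111110
Gen 4 (rule 150): 10111101
Gen 5 (rule 210): 00011100
Gen 6 (rule 225): 11001101
Gen 7 (rule 110): 11011111
Gen 8 (rule 150): 00001110
Gen 9 (rule 210): 00010111
Gen 10 (rule 225): 11001011
Gen 11 (rule 110): 11011111
Gen 12 (rule 150): 00001110
Gen 13 (rule 210): 00010111
Gen 14 (rule 225): 11001011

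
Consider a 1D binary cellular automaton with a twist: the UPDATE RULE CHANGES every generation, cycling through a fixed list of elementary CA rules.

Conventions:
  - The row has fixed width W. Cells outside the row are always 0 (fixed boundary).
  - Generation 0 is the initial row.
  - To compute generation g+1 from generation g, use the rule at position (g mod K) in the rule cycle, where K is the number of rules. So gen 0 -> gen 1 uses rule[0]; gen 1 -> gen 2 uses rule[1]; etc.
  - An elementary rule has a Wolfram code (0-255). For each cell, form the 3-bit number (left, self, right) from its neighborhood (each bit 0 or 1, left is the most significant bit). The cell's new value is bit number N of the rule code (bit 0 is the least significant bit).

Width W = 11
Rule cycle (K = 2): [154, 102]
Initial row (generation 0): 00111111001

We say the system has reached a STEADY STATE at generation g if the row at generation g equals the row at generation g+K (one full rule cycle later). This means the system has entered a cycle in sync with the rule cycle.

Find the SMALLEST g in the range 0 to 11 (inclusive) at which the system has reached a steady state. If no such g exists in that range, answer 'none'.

Answer: none

Derivation:
Gen 0: 00111111001
Gen 1 (rule 154): 01111110110
Gen 2 (rule 102): 10000011010
Gen 3 (rule 154): 01000110001
Gen 4 (rule 102): 11001010011
Gen 5 (rule 154): 10110001110
Gen 6 (rule 102): 11010010010
Gen 7 (rule 154): 10001101101
Gen 8 (rule 102): 10010110111
Gen 9 (rule 154): 01100100110
Gen 10 (rule 102): 10101101010
Gen 11 (rule 154): 00001000001
Gen 12 (rule 102): 00011000011
Gen 13 (rule 154): 00110100110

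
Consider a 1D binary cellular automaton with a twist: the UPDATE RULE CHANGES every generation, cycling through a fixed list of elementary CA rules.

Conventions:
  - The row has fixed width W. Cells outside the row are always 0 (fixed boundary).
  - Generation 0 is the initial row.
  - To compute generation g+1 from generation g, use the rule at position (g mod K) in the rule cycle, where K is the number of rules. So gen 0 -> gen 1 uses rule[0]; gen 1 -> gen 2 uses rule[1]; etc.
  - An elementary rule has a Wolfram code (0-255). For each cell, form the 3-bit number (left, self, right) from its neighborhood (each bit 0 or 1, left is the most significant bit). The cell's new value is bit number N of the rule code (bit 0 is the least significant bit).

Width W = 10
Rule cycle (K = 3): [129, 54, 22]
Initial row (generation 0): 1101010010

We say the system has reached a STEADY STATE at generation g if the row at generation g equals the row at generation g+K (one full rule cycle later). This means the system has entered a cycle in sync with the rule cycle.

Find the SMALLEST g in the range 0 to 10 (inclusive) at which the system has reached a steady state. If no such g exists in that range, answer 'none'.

Gen 0: 1101010010
Gen 1 (rule 129): 0000000000
Gen 2 (rule 54): 0000000000
Gen 3 (rule 22): 0000000000
Gen 4 (rule 129): 1111111111
Gen 5 (rule 54): 0000000000
Gen 6 (rule 22): 0000000000
Gen 7 (rule 129): 1111111111
Gen 8 (rule 54): 0000000000
Gen 9 (rule 22): 0000000000
Gen 10 (rule 129): 1111111111
Gen 11 (rule 54): 0000000000
Gen 12 (rule 22): 0000000000
Gen 13 (rule 129): 1111111111

Answer: 2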